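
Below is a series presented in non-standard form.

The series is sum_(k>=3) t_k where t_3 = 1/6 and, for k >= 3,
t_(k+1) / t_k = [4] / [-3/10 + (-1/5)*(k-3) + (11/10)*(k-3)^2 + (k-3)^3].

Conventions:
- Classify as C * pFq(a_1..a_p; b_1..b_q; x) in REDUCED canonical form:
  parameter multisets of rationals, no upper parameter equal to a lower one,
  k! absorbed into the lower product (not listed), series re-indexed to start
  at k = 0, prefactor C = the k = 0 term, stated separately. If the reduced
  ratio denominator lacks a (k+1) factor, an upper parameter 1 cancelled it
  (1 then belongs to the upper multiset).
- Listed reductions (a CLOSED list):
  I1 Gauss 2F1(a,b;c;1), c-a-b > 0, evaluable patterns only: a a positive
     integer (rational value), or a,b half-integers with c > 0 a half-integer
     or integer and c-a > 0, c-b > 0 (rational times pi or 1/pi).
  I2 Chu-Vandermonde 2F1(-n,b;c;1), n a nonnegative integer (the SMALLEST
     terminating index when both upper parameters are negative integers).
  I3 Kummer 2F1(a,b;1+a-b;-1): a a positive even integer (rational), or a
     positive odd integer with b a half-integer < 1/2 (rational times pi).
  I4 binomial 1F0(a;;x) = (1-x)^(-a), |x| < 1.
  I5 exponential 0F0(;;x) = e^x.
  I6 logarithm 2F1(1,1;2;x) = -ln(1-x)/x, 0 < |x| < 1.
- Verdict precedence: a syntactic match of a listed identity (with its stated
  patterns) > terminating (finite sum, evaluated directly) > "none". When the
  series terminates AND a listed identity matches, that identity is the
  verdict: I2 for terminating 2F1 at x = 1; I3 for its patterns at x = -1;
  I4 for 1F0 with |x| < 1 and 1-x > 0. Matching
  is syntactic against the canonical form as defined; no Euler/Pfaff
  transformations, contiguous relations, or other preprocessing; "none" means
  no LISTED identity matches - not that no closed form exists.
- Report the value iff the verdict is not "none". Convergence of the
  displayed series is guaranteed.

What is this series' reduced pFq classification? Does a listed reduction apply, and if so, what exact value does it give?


Key step: t_0 being 1/6, roots of the ratio polynomials (C = 1/6) are the negated parameters.
Consecutive-term ratio: r(k) = 4 * 1 / [(k-1/2) (k+3/5) (k+1)] - poly over poly, x = 4 from leading terms; C = 1/6 at k = 0.

With C = 1/6: the canonical form is 0F2(-; -1/2, 3/5; 4). Verdict: none. A 0F2 with upper {-} fits none of I1-I6 at x = 4; the sum runs forever.


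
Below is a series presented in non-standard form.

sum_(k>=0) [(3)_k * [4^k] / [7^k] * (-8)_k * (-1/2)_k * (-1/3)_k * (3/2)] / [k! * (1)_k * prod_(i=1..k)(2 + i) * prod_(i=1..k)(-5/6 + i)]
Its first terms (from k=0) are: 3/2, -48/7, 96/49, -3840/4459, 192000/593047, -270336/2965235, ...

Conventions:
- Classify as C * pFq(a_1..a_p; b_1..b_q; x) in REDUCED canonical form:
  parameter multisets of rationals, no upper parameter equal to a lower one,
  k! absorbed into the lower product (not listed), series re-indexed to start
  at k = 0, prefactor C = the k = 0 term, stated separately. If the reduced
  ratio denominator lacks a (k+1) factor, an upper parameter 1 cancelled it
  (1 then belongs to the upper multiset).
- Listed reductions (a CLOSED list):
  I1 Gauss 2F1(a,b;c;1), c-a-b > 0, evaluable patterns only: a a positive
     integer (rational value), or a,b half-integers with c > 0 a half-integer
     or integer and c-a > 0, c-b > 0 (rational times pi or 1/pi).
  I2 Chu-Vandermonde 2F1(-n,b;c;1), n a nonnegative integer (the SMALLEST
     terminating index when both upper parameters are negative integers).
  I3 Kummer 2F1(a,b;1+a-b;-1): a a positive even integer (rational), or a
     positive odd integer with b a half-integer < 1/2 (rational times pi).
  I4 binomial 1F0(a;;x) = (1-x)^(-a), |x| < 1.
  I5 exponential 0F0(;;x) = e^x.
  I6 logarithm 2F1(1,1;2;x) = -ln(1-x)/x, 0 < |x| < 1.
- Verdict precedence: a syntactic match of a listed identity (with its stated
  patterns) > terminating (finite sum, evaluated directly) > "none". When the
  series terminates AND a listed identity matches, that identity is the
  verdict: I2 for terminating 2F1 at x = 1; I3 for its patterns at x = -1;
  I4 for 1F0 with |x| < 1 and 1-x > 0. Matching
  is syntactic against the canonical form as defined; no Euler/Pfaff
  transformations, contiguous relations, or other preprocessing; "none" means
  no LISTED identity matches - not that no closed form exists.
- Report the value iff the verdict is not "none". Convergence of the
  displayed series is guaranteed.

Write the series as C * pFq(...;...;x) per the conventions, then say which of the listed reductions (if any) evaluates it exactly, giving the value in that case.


x = 4/7 here; the reduced form reads 3F2, upper {-8, -1/2, -1/3}, lower {1/6, 1}, C = 3/2. Verdict: terminating. (-8)_k vanishes past k = 8, leaving a 9-term sum, computed directly. Value: -148251458787813/36962347515730.

First insight: from the first term 3/2: the two geometric factors (prefactor 3/2) combine into one argument.
Ratio: r(k) = (4/7) * (k-8) (k-1/2) (k-1/3) / [(k+1/6) (k+1) (k+1)] - rational in k, leading ratio (4/7); with t_0 = 3/2, classification follows.


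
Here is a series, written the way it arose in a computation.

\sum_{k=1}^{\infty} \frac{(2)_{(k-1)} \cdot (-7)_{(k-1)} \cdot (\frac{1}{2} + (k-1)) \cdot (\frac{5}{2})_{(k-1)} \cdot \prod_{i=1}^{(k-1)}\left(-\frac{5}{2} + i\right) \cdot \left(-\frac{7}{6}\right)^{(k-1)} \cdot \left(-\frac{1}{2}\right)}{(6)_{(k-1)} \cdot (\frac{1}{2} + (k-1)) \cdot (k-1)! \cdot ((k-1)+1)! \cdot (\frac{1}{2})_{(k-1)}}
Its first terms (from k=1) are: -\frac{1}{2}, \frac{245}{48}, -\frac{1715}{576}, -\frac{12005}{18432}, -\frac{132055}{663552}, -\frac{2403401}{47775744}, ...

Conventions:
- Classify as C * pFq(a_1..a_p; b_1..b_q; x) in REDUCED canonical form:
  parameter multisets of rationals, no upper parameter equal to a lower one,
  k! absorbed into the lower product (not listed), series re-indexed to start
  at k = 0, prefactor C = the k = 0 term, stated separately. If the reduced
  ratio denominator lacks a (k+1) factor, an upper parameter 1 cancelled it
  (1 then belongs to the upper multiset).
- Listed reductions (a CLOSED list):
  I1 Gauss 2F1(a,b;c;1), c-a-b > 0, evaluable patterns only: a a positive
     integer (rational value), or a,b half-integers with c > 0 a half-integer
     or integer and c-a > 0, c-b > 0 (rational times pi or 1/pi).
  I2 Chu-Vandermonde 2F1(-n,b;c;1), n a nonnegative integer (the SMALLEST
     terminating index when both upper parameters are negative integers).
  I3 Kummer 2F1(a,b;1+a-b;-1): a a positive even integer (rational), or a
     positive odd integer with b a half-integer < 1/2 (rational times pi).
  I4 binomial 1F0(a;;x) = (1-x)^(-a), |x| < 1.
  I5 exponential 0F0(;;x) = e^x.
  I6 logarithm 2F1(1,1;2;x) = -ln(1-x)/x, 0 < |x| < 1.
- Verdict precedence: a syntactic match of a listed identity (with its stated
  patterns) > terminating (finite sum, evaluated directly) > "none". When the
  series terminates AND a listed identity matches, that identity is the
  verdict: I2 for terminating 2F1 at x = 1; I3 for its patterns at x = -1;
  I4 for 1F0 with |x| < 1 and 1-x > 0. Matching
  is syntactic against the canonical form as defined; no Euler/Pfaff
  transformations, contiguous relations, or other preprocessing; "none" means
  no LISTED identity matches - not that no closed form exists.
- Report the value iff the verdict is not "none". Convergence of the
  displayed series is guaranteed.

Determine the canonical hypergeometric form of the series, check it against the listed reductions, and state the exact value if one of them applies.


With C = -\frac{1}{2}: the canonical form is 3F2(-7, -\frac{3}{2}, \frac{5}{2}; \frac{1}{2}, 6; -\frac{7}{6}). Verdict: terminating. With -7 upstairs the series is a 8-term polynomial sum; evaluated term by term. Exact value: \frac{24113077103}{33634123776}.

Structural cue: from the first term -\frac{1}{2}: k + 1/2 divides numerator and denominator alike; prefactor -1/2 after cancelling.
Term ratio: r(k) = -\frac{7}{6} * (k-7) (k-\frac{3}{2}) (k+\frac{5}{2}) / [(k+\frac{1}{2}) (k+6) (k+1)] - rational in k. x = -\frac{7}{6}; t_0 = -\frac{1}{2}; negate the roots.


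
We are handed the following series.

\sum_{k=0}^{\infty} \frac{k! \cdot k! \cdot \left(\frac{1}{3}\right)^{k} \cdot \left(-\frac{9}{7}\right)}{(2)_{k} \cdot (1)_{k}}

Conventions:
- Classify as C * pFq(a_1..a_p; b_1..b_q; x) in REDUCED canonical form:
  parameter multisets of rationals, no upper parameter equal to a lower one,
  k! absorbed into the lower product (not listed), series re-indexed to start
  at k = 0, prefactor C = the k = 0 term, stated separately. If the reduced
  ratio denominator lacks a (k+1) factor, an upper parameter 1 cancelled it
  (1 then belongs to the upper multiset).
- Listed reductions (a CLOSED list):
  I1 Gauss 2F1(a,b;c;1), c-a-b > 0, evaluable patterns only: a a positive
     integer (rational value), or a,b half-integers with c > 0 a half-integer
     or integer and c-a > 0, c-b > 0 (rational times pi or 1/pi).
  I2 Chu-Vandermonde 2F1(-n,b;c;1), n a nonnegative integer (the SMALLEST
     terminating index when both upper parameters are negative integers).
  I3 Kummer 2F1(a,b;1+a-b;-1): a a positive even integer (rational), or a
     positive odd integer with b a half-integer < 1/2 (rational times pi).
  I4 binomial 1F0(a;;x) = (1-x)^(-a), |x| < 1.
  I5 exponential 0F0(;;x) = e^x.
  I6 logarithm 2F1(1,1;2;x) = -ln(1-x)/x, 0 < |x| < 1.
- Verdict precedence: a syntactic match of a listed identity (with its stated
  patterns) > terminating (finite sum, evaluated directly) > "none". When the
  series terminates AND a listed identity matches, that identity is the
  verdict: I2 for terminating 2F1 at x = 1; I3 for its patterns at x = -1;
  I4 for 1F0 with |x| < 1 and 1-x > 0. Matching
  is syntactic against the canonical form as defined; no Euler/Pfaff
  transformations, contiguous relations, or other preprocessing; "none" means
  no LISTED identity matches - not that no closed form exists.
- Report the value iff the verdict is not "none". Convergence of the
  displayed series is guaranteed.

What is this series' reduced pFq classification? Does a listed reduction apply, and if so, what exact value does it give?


At argument \frac{1}{3}: a 2F1 with upper {1, 1}, lower {2}, scaled by C = -\frac{9}{7}. Verdict: this is the I6 logarithm reduction (the logarithm: parameters (1,1;2), x = \frac{1}{3}). Its exact value is \frac{27}{7} \cdot \ln\left(\frac{2}{3}\right).

Key observation: t_0 = -\frac{9}{7} here, and the factorial ratio (C = -9/7) (k+a-1)!/(a-1)! is a rising factorial (a)_k.
Ratio: r(k) = \frac{1}{3} * (k+1) (k+1) / [(k+2) (k+1)] ; factor over Q: parameters, x = \frac{1}{3}, and C = -\frac{9}{7}.


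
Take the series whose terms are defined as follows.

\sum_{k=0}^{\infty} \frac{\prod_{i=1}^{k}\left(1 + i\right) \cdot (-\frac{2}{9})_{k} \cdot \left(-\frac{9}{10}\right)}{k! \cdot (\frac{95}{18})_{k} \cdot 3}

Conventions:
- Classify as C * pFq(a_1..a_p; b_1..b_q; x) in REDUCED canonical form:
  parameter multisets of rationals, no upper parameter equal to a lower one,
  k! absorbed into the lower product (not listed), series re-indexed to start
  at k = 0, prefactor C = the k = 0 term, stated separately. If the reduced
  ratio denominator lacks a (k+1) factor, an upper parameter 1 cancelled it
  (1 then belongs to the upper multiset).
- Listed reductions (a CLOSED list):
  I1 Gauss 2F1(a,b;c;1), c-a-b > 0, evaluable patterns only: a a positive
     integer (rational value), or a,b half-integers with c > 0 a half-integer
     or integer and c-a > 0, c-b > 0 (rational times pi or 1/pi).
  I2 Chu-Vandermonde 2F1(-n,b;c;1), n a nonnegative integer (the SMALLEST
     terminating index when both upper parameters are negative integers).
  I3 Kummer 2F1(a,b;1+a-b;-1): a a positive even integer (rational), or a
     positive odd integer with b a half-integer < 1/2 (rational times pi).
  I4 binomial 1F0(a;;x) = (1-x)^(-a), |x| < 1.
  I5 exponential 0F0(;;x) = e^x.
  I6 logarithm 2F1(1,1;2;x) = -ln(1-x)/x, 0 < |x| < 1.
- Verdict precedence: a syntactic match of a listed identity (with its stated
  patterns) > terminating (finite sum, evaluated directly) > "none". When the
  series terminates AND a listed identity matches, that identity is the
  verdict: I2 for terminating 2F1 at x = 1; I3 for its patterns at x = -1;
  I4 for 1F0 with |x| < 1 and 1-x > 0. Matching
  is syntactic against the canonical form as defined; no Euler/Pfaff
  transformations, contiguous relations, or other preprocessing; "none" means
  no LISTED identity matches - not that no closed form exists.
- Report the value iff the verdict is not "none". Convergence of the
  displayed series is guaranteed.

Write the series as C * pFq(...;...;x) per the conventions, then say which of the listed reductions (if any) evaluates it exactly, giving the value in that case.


Classification (C = -\frac{3}{10}): 2F1 with upper {-\frac{2}{9}, 2}, lower {\frac{95}{18}}, argument x = 1. Verdict: Gauss's theorem (I1) fires (x = 1: the Gamma ratio telescopes since c-a-b = 7/2 > 0 and a = 2 in Z>0). Hence: -\frac{649}{2430}.

Key observation: t_0 = -\frac{3}{10} here, and the constant factors (C = -3/10) combine into one prefactor.
Adjacent-term ratio: r(k) = 1 * (k-\frac{2}{9}) (k+2) / [(k+\frac{95}{18}) (k+1)] - rational in k. x = 1; t_0 = -\frac{3}{10}; negate the roots.


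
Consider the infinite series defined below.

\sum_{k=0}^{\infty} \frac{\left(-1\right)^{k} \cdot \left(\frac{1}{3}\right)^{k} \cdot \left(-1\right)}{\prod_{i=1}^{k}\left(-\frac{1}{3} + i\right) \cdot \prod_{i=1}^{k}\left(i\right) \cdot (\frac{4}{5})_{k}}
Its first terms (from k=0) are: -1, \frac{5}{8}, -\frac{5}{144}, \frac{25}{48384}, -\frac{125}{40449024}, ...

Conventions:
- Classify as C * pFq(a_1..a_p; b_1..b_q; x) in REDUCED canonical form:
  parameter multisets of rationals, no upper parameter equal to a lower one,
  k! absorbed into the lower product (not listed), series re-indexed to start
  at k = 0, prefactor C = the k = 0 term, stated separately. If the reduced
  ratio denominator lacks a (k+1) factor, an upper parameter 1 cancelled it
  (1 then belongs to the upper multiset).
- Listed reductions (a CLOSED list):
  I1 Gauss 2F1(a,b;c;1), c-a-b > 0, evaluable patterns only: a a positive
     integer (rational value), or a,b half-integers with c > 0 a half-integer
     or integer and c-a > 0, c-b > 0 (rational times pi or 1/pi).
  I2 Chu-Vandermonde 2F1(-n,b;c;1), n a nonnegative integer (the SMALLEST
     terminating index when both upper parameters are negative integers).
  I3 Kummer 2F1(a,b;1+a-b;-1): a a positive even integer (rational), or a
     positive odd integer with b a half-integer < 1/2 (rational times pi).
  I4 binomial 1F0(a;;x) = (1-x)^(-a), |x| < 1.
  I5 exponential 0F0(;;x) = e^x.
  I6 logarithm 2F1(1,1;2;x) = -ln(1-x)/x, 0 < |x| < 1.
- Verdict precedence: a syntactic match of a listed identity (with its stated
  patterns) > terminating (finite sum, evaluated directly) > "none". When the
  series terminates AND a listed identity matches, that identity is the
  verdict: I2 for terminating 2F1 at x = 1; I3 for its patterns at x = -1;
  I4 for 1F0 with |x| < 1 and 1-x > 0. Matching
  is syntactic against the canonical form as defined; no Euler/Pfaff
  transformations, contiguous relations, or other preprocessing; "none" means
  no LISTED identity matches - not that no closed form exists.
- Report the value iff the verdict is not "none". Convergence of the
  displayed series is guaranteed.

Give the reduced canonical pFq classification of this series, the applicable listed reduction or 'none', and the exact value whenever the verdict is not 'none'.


x = -\frac{1}{3} here; the reduced form reads 0F2, upper {-}, lower {\frac{2}{3}, \frac{4}{5}}, C = -1. Verdict: none - at argument -\frac{1}{3} the multisets {-} ; {\frac{2}{3}, \frac{4}{5}} match no listed identity.

Key observation: t_0 being -1, the (-1)^k factor (C = -1) folds into the argument's sign.
Ratio: r(k) = -\frac{1}{3} * 1 / [(k+\frac{2}{3}) (k+\frac{4}{5}) (k+1)] - poly over poly, x = -\frac{1}{3} from leading terms; C = -1 at k = 0.


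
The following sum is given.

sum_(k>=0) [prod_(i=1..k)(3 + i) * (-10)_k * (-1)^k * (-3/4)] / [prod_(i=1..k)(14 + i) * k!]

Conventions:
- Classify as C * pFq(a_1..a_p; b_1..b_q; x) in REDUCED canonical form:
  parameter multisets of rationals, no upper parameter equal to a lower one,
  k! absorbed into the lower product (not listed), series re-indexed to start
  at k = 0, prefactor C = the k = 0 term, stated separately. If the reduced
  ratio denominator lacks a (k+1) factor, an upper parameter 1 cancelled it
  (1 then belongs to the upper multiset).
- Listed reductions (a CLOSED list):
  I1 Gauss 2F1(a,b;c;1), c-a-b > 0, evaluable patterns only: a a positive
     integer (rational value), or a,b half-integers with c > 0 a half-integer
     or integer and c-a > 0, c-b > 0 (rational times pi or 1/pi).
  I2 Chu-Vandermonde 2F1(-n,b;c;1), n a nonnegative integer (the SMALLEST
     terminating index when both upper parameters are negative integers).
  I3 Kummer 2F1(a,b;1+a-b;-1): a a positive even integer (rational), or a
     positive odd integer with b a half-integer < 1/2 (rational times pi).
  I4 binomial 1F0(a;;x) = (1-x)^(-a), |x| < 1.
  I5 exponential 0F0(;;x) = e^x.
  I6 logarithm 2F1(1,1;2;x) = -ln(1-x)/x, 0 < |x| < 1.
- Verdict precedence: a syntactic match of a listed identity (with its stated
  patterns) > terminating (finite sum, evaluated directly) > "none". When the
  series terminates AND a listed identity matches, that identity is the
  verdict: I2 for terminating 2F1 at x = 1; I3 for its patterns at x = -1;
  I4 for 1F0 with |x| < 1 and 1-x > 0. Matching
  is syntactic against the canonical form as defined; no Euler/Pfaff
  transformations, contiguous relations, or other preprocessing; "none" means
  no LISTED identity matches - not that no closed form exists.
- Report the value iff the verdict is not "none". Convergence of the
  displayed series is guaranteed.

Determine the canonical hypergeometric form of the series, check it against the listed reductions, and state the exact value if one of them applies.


Reduced: x = -1, 2F1, upper = {-10, 4}, lower = {15}, C = -3/4. Verdict: Kummer (I3) matches (x = -1; c = 15 equals 1+a-b for upper {-10, 4}: listed pattern). Hence: -91/8.

Key step: t_0 = -3/4 here, and the running product (C = -3/4) telescopes to a rising factorial.
Term ratio: r(k) = (-1) * (k-10) (k+4) / [(k+15) (k+1)] - rational; roots negated = parameters, x = (-1), C = -3/4.


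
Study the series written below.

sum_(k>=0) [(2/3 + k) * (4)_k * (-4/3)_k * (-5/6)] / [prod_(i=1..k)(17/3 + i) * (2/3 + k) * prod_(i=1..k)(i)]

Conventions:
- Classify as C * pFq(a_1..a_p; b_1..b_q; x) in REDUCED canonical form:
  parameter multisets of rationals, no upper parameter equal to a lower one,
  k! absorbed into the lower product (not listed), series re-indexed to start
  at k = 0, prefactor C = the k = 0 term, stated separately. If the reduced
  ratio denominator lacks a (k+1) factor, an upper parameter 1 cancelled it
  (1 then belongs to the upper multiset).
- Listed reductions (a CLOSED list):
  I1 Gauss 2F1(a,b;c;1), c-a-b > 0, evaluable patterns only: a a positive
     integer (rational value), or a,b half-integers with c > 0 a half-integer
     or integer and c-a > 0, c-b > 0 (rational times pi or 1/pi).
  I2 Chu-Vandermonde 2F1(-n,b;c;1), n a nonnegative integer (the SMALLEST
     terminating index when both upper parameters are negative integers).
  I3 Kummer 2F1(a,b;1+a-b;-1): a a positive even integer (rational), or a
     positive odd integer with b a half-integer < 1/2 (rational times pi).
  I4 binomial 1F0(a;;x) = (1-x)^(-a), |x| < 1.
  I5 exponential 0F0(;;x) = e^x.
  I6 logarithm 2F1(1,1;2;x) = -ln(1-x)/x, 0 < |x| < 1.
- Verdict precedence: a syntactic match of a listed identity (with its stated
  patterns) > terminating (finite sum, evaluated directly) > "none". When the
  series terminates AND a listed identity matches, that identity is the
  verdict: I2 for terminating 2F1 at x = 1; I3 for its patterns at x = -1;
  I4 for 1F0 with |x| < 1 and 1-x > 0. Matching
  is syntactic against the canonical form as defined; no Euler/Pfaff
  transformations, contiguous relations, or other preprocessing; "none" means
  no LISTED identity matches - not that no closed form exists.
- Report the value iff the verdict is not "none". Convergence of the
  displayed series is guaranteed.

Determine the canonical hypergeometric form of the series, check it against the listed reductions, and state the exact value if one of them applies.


Reduced: x = 1, 2F1, upper = {-4/3, 4}, lower = {20/3}, C = -5/6. Verdict: Gauss (I1, integer-parameter pattern) fires (x = 1: the Gamma ratio telescopes since c-a-b = 4 > 0 and a = 4 in Z>0). Hence: -187/729.

Structural cue: t_0 being -5/6, the product of the first k integers (prefactor -5/6) is k!.
Adjacent-term ratio: r(k) = 1 * (k-4/3) (k+4) / [(k+20/3) (k+1)] - rational in k. x = 1; t_0 = -5/6; negate the roots.


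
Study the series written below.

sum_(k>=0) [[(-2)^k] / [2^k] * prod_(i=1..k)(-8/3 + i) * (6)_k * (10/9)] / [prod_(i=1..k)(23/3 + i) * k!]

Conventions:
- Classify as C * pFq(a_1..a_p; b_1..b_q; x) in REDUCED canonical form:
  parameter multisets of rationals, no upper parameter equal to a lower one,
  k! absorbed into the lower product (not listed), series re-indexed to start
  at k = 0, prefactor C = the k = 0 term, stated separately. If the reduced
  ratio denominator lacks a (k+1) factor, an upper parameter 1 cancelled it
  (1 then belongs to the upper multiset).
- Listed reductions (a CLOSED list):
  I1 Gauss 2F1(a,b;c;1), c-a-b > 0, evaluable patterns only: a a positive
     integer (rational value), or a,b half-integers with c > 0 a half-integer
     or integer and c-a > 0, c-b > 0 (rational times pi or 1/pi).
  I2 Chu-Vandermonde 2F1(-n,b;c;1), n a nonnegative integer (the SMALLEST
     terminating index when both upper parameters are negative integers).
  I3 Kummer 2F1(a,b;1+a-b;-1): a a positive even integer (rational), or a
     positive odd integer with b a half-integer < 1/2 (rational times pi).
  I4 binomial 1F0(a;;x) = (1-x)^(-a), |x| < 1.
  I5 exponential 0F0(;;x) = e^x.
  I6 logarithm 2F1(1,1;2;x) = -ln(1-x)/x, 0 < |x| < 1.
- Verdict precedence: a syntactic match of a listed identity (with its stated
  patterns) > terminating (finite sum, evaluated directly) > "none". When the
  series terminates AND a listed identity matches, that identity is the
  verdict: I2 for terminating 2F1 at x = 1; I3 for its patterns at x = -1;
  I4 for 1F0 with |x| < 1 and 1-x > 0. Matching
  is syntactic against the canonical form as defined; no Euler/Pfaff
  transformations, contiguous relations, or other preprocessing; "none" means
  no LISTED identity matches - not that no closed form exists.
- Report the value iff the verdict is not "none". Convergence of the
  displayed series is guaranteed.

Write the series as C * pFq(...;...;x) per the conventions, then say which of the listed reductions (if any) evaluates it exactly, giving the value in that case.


Key step: t_0 being 10/9, the two k-th powers (C = 10/9) combine into one argument.
Adjacent-term ratio: r(k) = (-1) * (k-5/3) (k+6) / [(k+26/3) (k+1)] - poly over poly, x = (-1) from leading terms; C = 10/9 at k = 0.

Reduced: x = -1, 2F1, upper = {-5/3, 6}, lower = {26/3}, C = 10/9. Verdict at x = -1: Kummer (I3) matches (x = -1; c = 26/3 equals 1+a-b for upper {-5/3, 6}: listed pattern). Hence: 1955/729.


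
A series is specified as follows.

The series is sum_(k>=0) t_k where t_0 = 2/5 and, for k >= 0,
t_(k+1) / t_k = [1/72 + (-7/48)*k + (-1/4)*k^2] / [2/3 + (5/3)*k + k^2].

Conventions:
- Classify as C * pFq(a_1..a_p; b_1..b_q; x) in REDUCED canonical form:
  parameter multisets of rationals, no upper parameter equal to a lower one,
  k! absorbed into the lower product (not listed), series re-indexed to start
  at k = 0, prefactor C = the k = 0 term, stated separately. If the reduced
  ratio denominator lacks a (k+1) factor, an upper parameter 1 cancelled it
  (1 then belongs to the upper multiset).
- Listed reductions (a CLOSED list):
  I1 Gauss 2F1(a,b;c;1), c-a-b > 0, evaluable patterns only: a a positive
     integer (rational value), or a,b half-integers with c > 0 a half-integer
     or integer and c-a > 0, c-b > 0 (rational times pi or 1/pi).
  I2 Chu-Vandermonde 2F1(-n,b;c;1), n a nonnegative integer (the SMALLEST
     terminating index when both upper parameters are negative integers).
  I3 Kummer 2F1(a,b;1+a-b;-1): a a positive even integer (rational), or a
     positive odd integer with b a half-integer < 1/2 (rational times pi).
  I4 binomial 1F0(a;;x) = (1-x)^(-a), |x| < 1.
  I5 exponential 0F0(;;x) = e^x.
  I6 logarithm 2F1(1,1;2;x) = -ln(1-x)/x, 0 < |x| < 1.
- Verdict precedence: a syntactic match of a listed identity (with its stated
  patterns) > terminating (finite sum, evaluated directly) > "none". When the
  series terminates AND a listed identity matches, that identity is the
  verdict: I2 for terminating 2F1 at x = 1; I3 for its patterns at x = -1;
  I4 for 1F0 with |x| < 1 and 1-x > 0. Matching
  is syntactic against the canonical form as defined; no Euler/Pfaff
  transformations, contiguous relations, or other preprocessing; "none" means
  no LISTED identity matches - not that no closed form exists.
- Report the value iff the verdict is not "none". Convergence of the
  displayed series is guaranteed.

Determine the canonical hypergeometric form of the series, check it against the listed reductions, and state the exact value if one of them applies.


Prefactor 2/5, argument -1/4: 1F0 with upper {-1/12} over lower {-}. Verdict: the binomial series (I4) applies (the 1F0 binomial series: exponent 1/12, x = -1/4). Hence: (2/5) * (5/4)^(1/12).

The tell: from the first term 2/5: the parameter 2/3 appears in both the upper and lower lists and cancels.
Adjacent-term ratio: r(k) = (-1/4) * (k-1/12) / [(k+1)] - rational in k, leading ratio (-1/4); with t_0 = 2/5, classification follows.


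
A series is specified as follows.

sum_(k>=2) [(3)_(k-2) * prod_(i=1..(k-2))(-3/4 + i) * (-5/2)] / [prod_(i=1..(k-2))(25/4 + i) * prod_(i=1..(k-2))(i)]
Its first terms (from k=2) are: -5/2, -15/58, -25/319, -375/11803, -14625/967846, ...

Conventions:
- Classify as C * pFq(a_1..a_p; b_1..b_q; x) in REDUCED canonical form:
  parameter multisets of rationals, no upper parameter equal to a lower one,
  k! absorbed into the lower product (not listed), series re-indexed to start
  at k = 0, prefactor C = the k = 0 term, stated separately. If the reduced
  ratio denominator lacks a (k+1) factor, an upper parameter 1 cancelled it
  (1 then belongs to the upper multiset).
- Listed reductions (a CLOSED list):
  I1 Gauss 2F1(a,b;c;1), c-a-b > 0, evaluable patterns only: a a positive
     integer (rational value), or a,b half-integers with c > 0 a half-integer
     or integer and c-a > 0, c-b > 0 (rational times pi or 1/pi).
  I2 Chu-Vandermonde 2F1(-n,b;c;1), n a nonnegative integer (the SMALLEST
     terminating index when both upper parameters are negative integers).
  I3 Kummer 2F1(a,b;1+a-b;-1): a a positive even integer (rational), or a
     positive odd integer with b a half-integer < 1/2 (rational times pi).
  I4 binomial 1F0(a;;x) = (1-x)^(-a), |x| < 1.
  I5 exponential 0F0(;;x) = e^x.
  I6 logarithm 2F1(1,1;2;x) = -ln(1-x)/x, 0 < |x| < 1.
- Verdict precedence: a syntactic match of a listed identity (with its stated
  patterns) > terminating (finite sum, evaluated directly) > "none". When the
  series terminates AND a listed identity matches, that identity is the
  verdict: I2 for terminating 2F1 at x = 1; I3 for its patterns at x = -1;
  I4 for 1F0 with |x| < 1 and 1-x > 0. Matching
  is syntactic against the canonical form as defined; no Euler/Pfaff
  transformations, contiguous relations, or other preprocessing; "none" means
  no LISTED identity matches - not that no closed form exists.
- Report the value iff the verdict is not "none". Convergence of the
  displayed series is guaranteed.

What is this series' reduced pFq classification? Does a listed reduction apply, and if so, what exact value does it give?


With C = -5/2: the canonical form is 2F1(1/4, 3; 29/4; 1). Verdict: this is the Gauss summation I1 (x = 1: the Gamma ratio telescopes since c-a-b = 4 > 0 and a = 3 in Z>0). Value: -2975/1024.

Key step: with t_0 = -5/2, the running product (C = -5/2) telescopes to a rising factorial.
Consecutive-term ratio: r(k) = 1 * (k+1/4) (k+3) / [(k+29/4) (k+1)] - rational in k. x = 1; t_0 = -5/2; negate the roots.


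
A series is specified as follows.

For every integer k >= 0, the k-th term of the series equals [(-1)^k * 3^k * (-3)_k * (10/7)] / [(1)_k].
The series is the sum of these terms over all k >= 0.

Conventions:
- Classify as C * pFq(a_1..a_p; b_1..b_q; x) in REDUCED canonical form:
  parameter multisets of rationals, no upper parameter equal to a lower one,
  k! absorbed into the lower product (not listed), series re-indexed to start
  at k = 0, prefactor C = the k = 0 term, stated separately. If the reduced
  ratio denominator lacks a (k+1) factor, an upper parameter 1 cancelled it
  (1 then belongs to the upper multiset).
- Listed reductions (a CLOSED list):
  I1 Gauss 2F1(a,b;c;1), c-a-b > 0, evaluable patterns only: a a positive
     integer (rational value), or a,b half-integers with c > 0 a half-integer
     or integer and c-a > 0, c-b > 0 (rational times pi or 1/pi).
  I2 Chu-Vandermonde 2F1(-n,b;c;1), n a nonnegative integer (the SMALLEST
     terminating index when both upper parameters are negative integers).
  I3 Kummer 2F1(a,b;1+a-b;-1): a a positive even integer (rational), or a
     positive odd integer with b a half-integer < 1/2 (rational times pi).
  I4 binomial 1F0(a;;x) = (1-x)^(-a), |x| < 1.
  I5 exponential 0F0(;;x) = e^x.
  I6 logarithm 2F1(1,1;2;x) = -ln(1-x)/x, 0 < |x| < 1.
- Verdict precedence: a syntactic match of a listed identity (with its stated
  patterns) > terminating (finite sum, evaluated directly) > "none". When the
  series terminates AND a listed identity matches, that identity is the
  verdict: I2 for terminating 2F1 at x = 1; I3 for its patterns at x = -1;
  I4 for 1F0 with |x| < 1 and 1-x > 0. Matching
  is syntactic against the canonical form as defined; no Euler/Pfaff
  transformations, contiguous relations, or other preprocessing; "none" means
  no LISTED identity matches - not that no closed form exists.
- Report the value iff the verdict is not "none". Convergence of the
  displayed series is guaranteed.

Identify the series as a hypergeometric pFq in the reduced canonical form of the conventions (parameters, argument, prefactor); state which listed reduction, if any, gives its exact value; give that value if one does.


With C = 10/7: the canonical form is 1F0(-3; -; -3). Verdict: terminating at k = 3: the factor (-3)_k kills every later term; summing the 4 survivors is exact. Sum: 640/7.

Structural cue: t_0 being 10/7, the (-1)^k factor (C = 10/7, x = -3) folds into the argument's sign.
Adjacent-term ratio: r(k) = (-3) * (k-3) / [(k+1)] - rational; roots negated = parameters, x = (-3), C = 10/7.


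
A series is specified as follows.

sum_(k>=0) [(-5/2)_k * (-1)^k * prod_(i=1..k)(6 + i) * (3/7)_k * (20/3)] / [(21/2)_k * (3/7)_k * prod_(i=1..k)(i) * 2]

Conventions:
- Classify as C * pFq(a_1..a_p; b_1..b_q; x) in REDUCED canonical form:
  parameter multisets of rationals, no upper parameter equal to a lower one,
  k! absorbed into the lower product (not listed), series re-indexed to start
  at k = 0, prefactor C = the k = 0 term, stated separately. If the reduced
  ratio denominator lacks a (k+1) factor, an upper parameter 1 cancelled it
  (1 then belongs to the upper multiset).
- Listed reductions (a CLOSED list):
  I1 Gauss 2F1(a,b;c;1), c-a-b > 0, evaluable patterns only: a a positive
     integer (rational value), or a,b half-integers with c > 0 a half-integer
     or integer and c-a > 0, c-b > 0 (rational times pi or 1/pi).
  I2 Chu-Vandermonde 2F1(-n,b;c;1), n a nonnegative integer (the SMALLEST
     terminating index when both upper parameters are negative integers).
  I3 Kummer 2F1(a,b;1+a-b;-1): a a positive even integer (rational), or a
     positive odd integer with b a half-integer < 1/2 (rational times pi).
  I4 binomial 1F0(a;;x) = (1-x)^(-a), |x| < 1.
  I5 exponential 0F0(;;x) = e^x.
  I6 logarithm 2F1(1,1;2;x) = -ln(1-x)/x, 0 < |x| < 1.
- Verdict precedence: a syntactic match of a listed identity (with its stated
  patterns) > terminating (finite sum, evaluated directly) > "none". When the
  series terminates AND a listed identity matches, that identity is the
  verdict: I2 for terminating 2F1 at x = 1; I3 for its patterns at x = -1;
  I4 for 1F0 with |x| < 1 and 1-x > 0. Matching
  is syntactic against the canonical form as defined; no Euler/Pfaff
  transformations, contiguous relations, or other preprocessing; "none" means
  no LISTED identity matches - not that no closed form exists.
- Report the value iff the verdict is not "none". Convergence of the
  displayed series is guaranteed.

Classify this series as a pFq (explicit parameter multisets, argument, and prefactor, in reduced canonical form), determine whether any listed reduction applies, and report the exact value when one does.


x = -1 here; the reduced form reads 2F1, upper {-5/2, 7}, lower {21/2}, C = 10/3. Verdict: Kummer (I3) applies (x = -1; c = 21/2 equals 1+a-b for upper {-5/2, 7}: listed pattern). Its exact value is (8083075/2097152) * pi.

First insight: with t_0 = 10/3, the parameter 3/7 appears in both the upper and lower lists and cancels.
Adjacent-term ratio: r(k) = (-1) * (k-5/2) (k+7) / [(k+21/2) (k+1)] - rational in k. x = (-1); t_0 = 10/3; negate the roots.


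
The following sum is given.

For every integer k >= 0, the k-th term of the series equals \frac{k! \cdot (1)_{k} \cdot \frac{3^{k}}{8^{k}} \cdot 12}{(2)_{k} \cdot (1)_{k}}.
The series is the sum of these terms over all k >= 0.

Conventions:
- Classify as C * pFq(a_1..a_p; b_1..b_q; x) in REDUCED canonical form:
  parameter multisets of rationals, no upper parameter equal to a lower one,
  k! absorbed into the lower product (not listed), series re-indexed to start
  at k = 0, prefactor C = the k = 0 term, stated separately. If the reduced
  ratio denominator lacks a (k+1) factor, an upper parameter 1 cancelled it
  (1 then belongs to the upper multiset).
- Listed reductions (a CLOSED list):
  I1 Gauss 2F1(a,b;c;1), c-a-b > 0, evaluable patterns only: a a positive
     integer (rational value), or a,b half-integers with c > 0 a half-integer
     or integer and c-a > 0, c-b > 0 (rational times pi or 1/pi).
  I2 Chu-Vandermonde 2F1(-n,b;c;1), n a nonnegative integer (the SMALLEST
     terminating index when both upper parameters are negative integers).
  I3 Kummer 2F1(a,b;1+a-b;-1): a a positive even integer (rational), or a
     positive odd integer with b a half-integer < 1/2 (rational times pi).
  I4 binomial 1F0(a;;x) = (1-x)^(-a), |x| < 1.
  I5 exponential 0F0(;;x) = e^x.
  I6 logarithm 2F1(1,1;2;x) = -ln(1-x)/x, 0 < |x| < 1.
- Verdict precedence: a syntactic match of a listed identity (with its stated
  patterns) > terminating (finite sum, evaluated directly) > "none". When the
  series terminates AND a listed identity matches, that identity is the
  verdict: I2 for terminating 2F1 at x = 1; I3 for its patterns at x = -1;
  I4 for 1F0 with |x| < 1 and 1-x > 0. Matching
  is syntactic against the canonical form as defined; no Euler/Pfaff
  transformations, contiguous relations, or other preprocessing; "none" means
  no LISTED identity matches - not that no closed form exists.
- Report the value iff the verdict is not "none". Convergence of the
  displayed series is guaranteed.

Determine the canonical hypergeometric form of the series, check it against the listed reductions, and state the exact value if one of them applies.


At argument \frac{3}{8}: a 2F1 with upper {1, 1}, lower {2}, scaled by C = 12. Verdict (x = \frac{3}{8}): logarithm (I6) applies (the logarithm: parameters (1,1;2), x = \frac{3}{8}). Hence: \left(-32\right) \cdot \ln\left(\frac{5}{8}\right).

First insight: t_0 being 12, the two geometric factors (prefactor 12) combine into one argument.
Consecutive-term ratio: r(k) = \frac{3}{8} * (k+1) (k+1) / [(k+2) (k+1)] - rational; roots negated = parameters, x = \frac{3}{8}, C = 12.


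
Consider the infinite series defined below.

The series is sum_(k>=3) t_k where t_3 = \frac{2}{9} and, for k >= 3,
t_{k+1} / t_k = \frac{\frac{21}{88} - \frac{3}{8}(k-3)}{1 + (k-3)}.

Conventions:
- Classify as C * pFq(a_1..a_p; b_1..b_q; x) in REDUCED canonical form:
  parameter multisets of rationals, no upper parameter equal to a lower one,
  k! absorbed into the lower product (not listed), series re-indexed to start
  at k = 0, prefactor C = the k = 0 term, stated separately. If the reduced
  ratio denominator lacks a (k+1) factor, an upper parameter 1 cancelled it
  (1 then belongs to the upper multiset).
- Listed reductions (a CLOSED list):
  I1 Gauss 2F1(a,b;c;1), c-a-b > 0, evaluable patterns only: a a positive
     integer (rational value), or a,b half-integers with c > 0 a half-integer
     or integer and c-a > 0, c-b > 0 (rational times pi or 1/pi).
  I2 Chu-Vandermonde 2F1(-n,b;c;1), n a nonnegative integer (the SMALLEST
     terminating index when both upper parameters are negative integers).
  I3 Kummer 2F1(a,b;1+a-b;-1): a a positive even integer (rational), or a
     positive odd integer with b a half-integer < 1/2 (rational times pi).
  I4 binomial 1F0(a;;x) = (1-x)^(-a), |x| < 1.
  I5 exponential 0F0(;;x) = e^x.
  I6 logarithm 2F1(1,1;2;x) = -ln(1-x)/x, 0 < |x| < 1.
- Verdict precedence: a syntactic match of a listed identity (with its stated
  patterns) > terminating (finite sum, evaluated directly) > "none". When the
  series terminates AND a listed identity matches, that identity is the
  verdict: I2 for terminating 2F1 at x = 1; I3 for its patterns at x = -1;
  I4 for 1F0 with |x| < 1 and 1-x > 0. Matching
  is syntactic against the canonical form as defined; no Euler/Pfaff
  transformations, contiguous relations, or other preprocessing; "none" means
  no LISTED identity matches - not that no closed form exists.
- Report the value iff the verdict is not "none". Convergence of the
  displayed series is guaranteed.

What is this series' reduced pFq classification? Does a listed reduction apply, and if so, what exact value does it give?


x = -\frac{3}{8} here; the reduced form reads 1F0, upper {-\frac{7}{11}}, lower {-}, C = \frac{2}{9}. Verdict: binomial (I4) applies (the 1F0 binomial series: exponent 7/11, x = -\frac{3}{8}). Exact value: \frac{2}{9} \cdot \left(\frac{11}{8}\right)^{\frac{7}{11}}.

First insight: from the first term \frac{2}{9}: the expanded ratio factors over Q; prefactor 2/9, roots give parameters.
Consecutive-term ratio: r(k) = -\frac{3}{8} * (k-\frac{7}{11}) / [(k+1)] ; factor over Q: parameters, x = -\frac{3}{8}, and C = \frac{2}{9}.


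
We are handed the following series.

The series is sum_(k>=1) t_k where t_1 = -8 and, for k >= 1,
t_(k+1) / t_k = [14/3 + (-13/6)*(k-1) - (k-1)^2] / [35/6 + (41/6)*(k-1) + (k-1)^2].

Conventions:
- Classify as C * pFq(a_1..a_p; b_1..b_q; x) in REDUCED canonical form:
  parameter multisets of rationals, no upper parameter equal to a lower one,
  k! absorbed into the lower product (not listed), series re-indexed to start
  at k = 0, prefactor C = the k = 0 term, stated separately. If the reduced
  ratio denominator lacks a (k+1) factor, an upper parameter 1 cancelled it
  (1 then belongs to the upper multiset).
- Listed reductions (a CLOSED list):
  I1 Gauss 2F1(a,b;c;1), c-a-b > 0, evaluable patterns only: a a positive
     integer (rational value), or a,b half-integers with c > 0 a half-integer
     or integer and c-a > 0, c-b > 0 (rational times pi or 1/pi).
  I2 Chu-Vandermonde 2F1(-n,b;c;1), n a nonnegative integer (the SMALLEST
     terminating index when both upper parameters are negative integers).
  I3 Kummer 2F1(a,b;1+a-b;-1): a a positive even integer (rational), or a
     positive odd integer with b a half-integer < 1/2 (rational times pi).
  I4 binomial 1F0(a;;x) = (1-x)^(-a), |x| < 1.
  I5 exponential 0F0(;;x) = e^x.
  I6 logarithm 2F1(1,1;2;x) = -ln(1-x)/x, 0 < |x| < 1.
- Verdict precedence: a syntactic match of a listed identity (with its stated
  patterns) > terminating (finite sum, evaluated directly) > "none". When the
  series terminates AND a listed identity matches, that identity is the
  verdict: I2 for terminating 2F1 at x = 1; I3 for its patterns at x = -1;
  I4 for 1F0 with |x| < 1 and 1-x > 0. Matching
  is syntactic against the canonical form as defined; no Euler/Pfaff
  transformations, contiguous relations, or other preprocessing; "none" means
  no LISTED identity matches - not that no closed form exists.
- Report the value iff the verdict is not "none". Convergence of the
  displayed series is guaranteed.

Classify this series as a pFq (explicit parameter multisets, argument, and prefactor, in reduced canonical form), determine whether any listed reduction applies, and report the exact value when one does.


x = -1 here; the reduced form reads 2F1, upper {-4/3, 7/2}, lower {35/6}, C = -8. Verdict: none (x = -1): each listed identity misses the multisets {-4/3, 7/2} ; {35/6}.

First insight: from the first term -8: roots of the ratio polynomials (prefactor -8) are the negated parameters.
Consecutive-term ratio: r(k) = (-1) * (k-4/3) (k+7/2) / [(k+35/6) (k+1)] - poly over poly, x = (-1) from leading terms; C = -8 at k = 0.
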